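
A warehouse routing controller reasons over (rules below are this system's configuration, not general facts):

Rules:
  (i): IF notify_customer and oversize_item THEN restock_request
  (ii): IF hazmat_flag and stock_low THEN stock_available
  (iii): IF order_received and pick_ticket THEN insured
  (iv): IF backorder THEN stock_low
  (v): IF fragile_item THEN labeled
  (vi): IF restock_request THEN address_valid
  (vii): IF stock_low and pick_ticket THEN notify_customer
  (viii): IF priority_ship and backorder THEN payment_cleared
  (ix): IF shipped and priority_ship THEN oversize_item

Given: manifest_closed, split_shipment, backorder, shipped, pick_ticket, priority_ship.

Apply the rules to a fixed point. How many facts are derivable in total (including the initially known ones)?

Round 1 — (iv), (viii), (ix), derive stock_low, payment_cleared, oversize_item.
Round 2 — (vii), derive notify_customer.
Round 3 — (i), derive restock_request.
Round 4 — (vi), derive address_valid.
Closure: {address_valid, backorder, manifest_closed, notify_customer, oversize_item, payment_cleared, pick_ticket, priority_ship, restock_request, shipped, split_shipment, stock_low} — 12 facts.

12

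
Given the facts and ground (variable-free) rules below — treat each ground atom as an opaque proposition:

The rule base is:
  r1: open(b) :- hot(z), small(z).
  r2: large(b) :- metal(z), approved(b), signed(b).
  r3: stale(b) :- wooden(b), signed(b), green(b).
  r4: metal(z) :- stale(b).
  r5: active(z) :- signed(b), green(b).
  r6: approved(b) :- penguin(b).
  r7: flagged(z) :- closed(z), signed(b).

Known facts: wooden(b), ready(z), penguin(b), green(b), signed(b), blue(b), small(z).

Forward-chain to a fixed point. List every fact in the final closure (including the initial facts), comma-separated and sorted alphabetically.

active(z), approved(b), blue(b), green(b), large(b), metal(z), penguin(b), ready(z), signed(b), small(z), stale(b), wooden(b)

Round 1 — r3, r5, r6, derive stale(b), active(z), approved(b).
Round 2 — r4, derive metal(z).
Round 3 — r2, derive large(b).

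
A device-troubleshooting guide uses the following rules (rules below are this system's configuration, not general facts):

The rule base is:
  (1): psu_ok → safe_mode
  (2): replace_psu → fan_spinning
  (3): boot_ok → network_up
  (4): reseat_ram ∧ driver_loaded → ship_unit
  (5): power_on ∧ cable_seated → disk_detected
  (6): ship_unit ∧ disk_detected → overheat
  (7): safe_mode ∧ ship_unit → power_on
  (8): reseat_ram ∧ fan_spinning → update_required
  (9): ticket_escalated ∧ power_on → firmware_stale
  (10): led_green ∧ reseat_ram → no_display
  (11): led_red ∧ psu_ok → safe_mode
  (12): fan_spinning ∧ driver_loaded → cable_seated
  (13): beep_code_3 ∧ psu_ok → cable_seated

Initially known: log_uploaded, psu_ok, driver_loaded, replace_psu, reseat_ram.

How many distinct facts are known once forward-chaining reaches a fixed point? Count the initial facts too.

[1] (1) [psu_ok → safe_mode]; (2) [replace_psu → fan_spinning]; (4) [reseat_ram ∧ driver_loaded → ship_unit]. ⇒ new: safe_mode, fan_spinning, ship_unit.
[2] (7) [safe_mode ∧ ship_unit → power_on]; (8) [reseat_ram ∧ fan_spinning → update_required]; (12) [fan_spinning ∧ driver_loaded → cable_seated]. ⇒ new: power_on, update_required, cable_seated.
[3] (5) [power_on ∧ cable_seated → disk_detected]. ⇒ new: disk_detected.
[4] (6) [ship_unit ∧ disk_detected → overheat]. ⇒ new: overheat.
Closure: {cable_seated, disk_detected, driver_loaded, fan_spinning, log_uploaded, overheat, power_on, psu_ok, replace_psu, reseat_ram, safe_mode, ship_unit, update_required} — 13 facts.

13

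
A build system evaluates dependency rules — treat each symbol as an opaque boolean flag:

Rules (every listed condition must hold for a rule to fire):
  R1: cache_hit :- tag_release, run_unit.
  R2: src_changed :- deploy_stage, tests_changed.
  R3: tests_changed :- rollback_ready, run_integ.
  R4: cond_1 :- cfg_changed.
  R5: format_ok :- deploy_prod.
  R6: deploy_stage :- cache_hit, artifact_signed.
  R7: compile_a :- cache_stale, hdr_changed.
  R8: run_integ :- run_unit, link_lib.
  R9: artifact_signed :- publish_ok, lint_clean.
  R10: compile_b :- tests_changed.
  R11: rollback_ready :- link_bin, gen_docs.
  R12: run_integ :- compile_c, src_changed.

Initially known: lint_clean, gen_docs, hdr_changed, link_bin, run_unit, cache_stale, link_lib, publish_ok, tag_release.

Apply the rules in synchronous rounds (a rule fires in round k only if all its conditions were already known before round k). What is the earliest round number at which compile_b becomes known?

Round 1: R1 [cache_hit :- tag_release, run_unit.]; R7 [compile_a :- cache_stale, hdr_changed.]; R8 [run_integ :- run_unit, link_lib.]; R9 [artifact_signed :- publish_ok, lint_clean.]; R11 [rollback_ready :- link_bin, gen_docs.]. Adds cache_hit, compile_a, run_integ, artifact_signed, rollback_ready.
Round 2: R3 [tests_changed :- rollback_ready, run_integ.]; R6 [deploy_stage :- cache_hit, artifact_signed.]. Adds tests_changed, deploy_stage.
Round 3: R2 [src_changed :- deploy_stage, tests_changed.]; R10 [compile_b :- tests_changed.]. Adds src_changed, compile_b.
compile_b first appears in round 3.

3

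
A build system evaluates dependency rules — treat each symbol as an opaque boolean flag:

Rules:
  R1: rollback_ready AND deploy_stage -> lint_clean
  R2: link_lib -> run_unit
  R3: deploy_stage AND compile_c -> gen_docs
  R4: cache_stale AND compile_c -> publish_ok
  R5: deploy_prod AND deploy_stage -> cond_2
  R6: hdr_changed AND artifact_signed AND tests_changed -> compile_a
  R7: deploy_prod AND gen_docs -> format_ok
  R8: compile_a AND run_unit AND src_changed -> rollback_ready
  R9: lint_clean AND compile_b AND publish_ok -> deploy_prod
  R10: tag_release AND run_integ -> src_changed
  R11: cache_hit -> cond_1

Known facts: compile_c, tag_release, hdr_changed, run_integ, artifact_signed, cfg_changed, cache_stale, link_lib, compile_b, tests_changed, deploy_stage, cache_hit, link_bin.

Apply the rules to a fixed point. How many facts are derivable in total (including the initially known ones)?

24

[1] R2 [link_lib -> run_unit]; R3 [deploy_stage AND compile_c -> gen_docs]; R4 [cache_stale AND compile_c -> publish_ok]; R6 [hdr_changed AND artifact_signed AND tests_changed -> compile_a]; R10 [tag_release AND run_integ -> src_changed]; R11 [cache_hit -> cond_1]. ⇒ new: run_unit, gen_docs, publish_ok, compile_a, src_changed, cond_1.
[2] R8 [compile_a AND run_unit AND src_changed -> rollback_ready]. ⇒ new: rollback_ready.
[3] R1 [rollback_ready AND deploy_stage -> lint_clean]. ⇒ new: lint_clean.
[4] R9 [lint_clean AND compile_b AND publish_ok -> deploy_prod]. ⇒ new: deploy_prod.
[5] R5 [deploy_prod AND deploy_stage -> cond_2]; R7 [deploy_prod AND gen_docs -> format_ok]. ⇒ new: cond_2, format_ok.
Closure: {artifact_signed, cache_hit, cache_stale, cfg_changed, compile_a, compile_b, compile_c, cond_1, cond_2, deploy_prod, deploy_stage, format_ok, gen_docs, hdr_changed, link_bin, link_lib, lint_clean, publish_ok, rollback_ready, run_integ, run_unit, src_changed, tag_release, tests_changed} — 24 facts.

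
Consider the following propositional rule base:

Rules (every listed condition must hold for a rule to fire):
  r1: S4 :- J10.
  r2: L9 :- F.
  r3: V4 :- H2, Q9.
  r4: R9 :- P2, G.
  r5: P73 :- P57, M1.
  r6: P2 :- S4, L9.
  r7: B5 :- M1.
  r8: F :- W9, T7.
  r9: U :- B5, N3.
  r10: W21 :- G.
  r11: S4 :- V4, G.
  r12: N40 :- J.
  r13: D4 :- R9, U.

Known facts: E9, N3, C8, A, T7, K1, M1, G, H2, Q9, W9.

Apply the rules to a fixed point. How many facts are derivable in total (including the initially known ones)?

21

Round 1 — r3, r7, r8, r10, derive V4, B5, F, W21.
Round 2 — r2, r9, r11, derive L9, U, S4.
Round 3 — r6, derive P2.
Round 4 — r4, derive R9.
Round 5 — r13, derive D4.
Closure: {A, B5, C8, D4, E9, F, G, H2, K1, L9, M1, N3, P2, Q9, R9, S4, T7, U, V4, W21, W9} — 21 facts.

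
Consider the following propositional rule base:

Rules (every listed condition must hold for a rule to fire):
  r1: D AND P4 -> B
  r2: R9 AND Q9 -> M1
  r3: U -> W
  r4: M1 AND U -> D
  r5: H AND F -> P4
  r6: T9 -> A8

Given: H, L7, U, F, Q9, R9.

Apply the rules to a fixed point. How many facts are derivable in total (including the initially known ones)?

11

Round 1 fires r2, r3, r5, giving M1, W, P4.
Round 2 fires r4, giving D.
Round 3 fires r1, giving B.
Closure: {B, D, F, H, L7, M1, P4, Q9, R9, U, W} — 11 facts.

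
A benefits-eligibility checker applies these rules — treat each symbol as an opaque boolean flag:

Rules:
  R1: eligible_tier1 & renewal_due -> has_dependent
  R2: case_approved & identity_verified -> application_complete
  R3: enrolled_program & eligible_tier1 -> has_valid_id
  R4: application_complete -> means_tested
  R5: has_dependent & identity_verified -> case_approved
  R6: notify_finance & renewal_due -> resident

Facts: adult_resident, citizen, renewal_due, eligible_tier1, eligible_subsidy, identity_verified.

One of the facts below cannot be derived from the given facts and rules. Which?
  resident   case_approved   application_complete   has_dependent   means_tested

Round 1: R1 [eligible_tier1 & renewal_due -> has_dependent]. New: has_dependent.
Round 2: R5 [has_dependent & identity_verified -> case_approved]. New: case_approved.
Round 3: R2 [case_approved & identity_verified -> application_complete]. New: application_complete.
Round 4: R4 [application_complete -> means_tested]. New: means_tested.
Derived: means_tested (round 4), has_dependent (round 1), application_complete (round 3), case_approved (round 2). resident never appears in any round.

resident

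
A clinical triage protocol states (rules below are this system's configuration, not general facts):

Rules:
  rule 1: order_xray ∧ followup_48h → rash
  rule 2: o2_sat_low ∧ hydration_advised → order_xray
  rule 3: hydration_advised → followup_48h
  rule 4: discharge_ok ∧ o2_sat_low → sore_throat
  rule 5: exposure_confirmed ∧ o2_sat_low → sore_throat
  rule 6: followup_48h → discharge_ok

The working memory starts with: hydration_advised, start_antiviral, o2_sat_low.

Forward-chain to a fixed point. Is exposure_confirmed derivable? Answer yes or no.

Round 1: rule 2 [o2_sat_low ∧ hydration_advised → order_xray]; rule 3 [hydration_advised → followup_48h]. New: order_xray, followup_48h.
Round 2: rule 1 [order_xray ∧ followup_48h → rash]; rule 6 [followup_48h → discharge_ok]. New: rash, discharge_ok.
Round 3: rule 4 [discharge_ok ∧ o2_sat_low → sore_throat]. New: sore_throat.
Fixed point reached. No rule has exposure_confirmed as a consequent, and it is not given.

no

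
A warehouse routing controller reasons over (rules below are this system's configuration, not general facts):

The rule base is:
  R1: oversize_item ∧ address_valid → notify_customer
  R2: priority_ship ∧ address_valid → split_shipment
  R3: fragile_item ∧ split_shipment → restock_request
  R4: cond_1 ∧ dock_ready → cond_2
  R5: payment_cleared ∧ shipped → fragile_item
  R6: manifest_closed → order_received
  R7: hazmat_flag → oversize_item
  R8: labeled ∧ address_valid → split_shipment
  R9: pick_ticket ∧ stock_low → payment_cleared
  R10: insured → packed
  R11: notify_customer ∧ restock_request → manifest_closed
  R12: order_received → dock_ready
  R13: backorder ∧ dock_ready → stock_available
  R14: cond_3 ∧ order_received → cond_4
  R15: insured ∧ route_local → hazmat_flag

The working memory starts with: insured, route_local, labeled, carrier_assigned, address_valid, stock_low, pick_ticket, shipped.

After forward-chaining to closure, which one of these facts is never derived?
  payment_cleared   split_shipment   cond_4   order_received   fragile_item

Round 1: R8 [labeled ∧ address_valid → split_shipment]; R9 [pick_ticket ∧ stock_low → payment_cleared]; R10 [insured → packed]; R15 [insured ∧ route_local → hazmat_flag]. New: split_shipment, payment_cleared, packed, hazmat_flag.
Round 2: R5 [payment_cleared ∧ shipped → fragile_item]; R7 [hazmat_flag → oversize_item]. New: fragile_item, oversize_item.
Round 3: R1 [oversize_item ∧ address_valid → notify_customer]; R3 [fragile_item ∧ split_shipment → restock_request]. New: notify_customer, restock_request.
Round 4: R11 [notify_customer ∧ restock_request → manifest_closed]. New: manifest_closed.
Round 5: R6 [manifest_closed → order_received]. New: order_received.
Round 6: R12 [order_received → dock_ready]. New: dock_ready.
Derived: order_received (round 5), fragile_item (round 2), payment_cleared (round 1), split_shipment (round 1). cond_4 never appears in any round.

cond_4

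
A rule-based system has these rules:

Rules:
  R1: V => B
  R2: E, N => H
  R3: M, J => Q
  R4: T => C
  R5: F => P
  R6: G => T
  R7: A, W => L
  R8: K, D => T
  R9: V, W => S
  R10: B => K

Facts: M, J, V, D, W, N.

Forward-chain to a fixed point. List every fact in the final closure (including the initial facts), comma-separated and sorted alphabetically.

B, C, D, J, K, M, N, Q, S, T, V, W

Round 1 fires R1, R3, R9, giving B, Q, S.
Round 2 fires R10, giving K.
Round 3 fires R8, giving T.
Round 4 fires R4, giving C.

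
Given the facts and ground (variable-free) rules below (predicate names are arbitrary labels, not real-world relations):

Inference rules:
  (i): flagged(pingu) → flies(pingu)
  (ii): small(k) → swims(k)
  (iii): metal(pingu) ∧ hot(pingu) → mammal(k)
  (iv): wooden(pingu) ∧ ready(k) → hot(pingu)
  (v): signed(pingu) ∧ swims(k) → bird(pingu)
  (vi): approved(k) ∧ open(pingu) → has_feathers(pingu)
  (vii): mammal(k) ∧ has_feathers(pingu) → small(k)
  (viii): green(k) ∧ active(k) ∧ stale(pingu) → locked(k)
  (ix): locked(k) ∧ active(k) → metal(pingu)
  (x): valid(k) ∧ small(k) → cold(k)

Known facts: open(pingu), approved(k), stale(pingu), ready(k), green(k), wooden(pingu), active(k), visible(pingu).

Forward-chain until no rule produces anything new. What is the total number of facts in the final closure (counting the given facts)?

15

Round 1: (iv) [wooden(pingu) ∧ ready(k) → hot(pingu)]; (vi) [approved(k) ∧ open(pingu) → has_feathers(pingu)]; (viii) [green(k) ∧ active(k) ∧ stale(pingu) → locked(k)]. Adds hot(pingu), has_feathers(pingu), locked(k).
Round 2: (ix) [locked(k) ∧ active(k) → metal(pingu)]. Adds metal(pingu).
Round 3: (iii) [metal(pingu) ∧ hot(pingu) → mammal(k)]. Adds mammal(k).
Round 4: (vii) [mammal(k) ∧ has_feathers(pingu) → small(k)]. Adds small(k).
Round 5: (ii) [small(k) → swims(k)]. Adds swims(k).
Closure: {active(k), approved(k), green(k), has_feathers(pingu), hot(pingu), locked(k), mammal(k), metal(pingu), open(pingu), ready(k), small(k), stale(pingu), swims(k), visible(pingu), wooden(pingu)} — 15 facts.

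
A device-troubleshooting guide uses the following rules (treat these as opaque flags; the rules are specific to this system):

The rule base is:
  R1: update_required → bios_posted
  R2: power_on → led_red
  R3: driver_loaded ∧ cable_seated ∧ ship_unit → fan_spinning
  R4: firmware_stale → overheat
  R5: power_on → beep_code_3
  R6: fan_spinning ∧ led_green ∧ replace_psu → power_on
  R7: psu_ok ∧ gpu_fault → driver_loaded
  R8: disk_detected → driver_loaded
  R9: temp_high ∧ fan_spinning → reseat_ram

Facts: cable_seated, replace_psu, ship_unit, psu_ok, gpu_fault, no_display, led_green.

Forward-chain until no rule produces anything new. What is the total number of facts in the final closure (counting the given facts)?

Round 1 fires R7, giving driver_loaded.
Round 2 fires R3, giving fan_spinning.
Round 3 fires R6, giving power_on.
Round 4 fires R2, R5, giving led_red, beep_code_3.
Closure: {beep_code_3, cable_seated, driver_loaded, fan_spinning, gpu_fault, led_green, led_red, no_display, power_on, psu_ok, replace_psu, ship_unit} — 12 facts.

12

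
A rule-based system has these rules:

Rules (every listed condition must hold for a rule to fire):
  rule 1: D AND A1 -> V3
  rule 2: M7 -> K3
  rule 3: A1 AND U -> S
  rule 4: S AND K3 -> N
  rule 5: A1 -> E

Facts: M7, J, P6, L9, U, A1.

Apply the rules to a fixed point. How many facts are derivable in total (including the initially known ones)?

Round 1: rule 2 [M7 -> K3]; rule 3 [A1 AND U -> S]; rule 5 [A1 -> E]. Adds K3, S, E.
Round 2: rule 4 [S AND K3 -> N]. Adds N.
Closure: {A1, E, J, K3, L9, M7, N, P6, S, U} — 10 facts.

10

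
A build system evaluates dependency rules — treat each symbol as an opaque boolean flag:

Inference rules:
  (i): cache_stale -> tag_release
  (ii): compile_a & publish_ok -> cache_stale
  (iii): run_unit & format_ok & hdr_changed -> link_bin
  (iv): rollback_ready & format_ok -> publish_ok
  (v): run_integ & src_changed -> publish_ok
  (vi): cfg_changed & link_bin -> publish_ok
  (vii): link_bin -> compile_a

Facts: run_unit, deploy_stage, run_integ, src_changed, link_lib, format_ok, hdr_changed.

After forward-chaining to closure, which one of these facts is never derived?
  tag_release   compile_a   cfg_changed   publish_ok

Round 1: (iii) [run_unit & format_ok & hdr_changed -> link_bin]; (v) [run_integ & src_changed -> publish_ok]. Adds link_bin, publish_ok.
Round 2: (vii) [link_bin -> compile_a]. Adds compile_a.
Round 3: (ii) [compile_a & publish_ok -> cache_stale]. Adds cache_stale.
Round 4: (i) [cache_stale -> tag_release]. Adds tag_release.
Derived: compile_a (round 2), publish_ok (round 1), tag_release (round 4). cfg_changed never appears in any round.

cfg_changed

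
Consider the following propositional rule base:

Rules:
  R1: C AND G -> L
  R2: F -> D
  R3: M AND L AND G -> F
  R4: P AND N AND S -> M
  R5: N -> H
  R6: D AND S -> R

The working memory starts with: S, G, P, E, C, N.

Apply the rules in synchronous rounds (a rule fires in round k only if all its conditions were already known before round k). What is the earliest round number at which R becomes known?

4

Round 1: R1 [C AND G -> L]; R4 [P AND N AND S -> M]; R5 [N -> H]. Adds L, M, H.
Round 2: R3 [M AND L AND G -> F]. Adds F.
Round 3: R2 [F -> D]. Adds D.
Round 4: R6 [D AND S -> R]. Adds R.
R first appears in round 4.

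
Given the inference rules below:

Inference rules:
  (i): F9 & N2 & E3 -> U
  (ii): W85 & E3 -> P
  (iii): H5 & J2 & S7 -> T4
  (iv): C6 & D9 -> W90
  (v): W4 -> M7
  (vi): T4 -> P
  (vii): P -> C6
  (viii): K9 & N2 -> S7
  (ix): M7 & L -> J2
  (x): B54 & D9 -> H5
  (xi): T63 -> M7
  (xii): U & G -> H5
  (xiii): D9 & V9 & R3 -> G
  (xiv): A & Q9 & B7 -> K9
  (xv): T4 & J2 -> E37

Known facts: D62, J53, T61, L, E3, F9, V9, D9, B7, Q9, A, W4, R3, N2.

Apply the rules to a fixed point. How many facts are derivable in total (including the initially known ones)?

Round 1: (i) [F9 & N2 & E3 -> U]; (v) [W4 -> M7]; (xiii) [D9 & V9 & R3 -> G]; (xiv) [A & Q9 & B7 -> K9]. New: U, M7, G, K9.
Round 2: (viii) [K9 & N2 -> S7]; (ix) [M7 & L -> J2]; (xii) [U & G -> H5]. New: S7, J2, H5.
Round 3: (iii) [H5 & J2 & S7 -> T4]. New: T4.
Round 4: (vi) [T4 -> P]; (xv) [T4 & J2 -> E37]. New: P, E37.
Round 5: (vii) [P -> C6]. New: C6.
Round 6: (iv) [C6 & D9 -> W90]. New: W90.
Closure: {A, B7, C6, D62, D9, E3, E37, F9, G, H5, J2, J53, K9, L, M7, N2, P, Q9, R3, S7, T4, T61, U, V9, W4, W90} — 26 facts.

26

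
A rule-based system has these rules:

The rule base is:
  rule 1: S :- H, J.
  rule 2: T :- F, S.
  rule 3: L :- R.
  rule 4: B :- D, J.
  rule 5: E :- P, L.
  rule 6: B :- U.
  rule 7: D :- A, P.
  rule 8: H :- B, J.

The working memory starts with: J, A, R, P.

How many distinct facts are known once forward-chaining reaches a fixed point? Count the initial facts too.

10

Round 1: rule 3 [L :- R.]; rule 7 [D :- A, P.]. New: L, D.
Round 2: rule 4 [B :- D, J.]; rule 5 [E :- P, L.]. New: B, E.
Round 3: rule 8 [H :- B, J.]. New: H.
Round 4: rule 1 [S :- H, J.]. New: S.
Closure: {A, B, D, E, H, J, L, P, R, S} — 10 facts.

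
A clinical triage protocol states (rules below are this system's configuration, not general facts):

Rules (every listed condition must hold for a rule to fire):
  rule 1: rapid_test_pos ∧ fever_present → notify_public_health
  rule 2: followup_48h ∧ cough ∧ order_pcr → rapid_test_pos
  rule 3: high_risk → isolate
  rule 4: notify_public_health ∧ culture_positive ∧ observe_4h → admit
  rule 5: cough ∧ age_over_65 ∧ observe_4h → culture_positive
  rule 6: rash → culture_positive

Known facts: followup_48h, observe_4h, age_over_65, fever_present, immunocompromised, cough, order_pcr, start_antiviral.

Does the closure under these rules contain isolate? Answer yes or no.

no

Round 1 fires rule 2, rule 5, giving rapid_test_pos, culture_positive.
Round 2 fires rule 1, giving notify_public_health.
Round 3 fires rule 4, giving admit.
Fixed point reached. isolate is concluded only by rule 3; rule 3 needs high_risk (never derived).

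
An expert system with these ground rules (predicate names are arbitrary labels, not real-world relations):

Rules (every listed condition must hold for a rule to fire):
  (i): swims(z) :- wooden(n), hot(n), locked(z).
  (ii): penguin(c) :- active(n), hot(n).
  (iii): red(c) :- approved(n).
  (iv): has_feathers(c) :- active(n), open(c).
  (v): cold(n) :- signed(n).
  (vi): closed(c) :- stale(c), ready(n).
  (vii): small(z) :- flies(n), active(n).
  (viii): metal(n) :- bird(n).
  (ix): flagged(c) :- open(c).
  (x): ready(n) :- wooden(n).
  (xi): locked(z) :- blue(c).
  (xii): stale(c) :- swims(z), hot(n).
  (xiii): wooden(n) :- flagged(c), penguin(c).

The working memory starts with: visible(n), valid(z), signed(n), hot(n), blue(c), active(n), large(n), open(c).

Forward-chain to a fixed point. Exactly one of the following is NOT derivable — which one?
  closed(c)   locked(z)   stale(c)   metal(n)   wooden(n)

metal(n)

[1] (ii) [penguin(c) :- active(n), hot(n).]; (iv) [has_feathers(c) :- active(n), open(c).]; (v) [cold(n) :- signed(n).]; (ix) [flagged(c) :- open(c).]; (xi) [locked(z) :- blue(c).]. ⇒ new: penguin(c), has_feathers(c), cold(n), flagged(c), locked(z).
[2] (xiii) [wooden(n) :- flagged(c), penguin(c).]. ⇒ new: wooden(n).
[3] (i) [swims(z) :- wooden(n), hot(n), locked(z).]; (x) [ready(n) :- wooden(n).]. ⇒ new: swims(z), ready(n).
[4] (xii) [stale(c) :- swims(z), hot(n).]. ⇒ new: stale(c).
[5] (vi) [closed(c) :- stale(c), ready(n).]. ⇒ new: closed(c).
Derived: closed(c) (round 5), wooden(n) (round 2), stale(c) (round 4), locked(z) (round 1). metal(n) never appears in any round.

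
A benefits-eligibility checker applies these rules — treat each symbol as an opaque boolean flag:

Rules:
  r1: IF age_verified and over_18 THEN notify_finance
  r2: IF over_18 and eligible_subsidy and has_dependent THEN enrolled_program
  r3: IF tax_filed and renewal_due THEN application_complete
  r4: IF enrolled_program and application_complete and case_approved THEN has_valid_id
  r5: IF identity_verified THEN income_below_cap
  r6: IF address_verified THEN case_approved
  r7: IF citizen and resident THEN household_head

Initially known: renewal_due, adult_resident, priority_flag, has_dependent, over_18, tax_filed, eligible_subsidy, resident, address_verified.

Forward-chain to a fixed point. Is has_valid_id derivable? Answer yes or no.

Round 1 fires r2, r3, r6, giving enrolled_program, application_complete, case_approved.
Round 2 fires r4, giving has_valid_id.
has_valid_id appears in round 2, so it is derivable.

yes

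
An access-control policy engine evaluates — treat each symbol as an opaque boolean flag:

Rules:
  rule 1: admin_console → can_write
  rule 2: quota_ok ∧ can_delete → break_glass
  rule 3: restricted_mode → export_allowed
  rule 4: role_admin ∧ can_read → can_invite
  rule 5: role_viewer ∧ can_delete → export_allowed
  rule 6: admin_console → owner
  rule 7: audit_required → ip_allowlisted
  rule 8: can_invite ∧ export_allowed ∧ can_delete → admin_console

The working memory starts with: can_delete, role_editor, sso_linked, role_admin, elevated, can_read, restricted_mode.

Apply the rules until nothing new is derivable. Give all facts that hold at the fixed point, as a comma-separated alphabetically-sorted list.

Round 1 fires rule 3, rule 4, giving export_allowed, can_invite.
Round 2 fires rule 8, giving admin_console.
Round 3 fires rule 1, rule 6, giving can_write, owner.

admin_console, can_delete, can_invite, can_read, can_write, elevated, export_allowed, owner, restricted_mode, role_admin, role_editor, sso_linked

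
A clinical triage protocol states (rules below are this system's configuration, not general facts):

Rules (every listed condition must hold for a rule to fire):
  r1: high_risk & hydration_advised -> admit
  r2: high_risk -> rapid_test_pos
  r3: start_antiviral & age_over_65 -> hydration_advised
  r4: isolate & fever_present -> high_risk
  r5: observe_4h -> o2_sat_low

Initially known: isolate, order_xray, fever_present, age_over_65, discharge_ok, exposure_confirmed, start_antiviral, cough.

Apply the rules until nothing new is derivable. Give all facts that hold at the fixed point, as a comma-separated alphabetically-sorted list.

Round 1: r3 [start_antiviral & age_over_65 -> hydration_advised]; r4 [isolate & fever_present -> high_risk]. New: hydration_advised, high_risk.
Round 2: r1 [high_risk & hydration_advised -> admit]; r2 [high_risk -> rapid_test_pos]. New: admit, rapid_test_pos.

admit, age_over_65, cough, discharge_ok, exposure_confirmed, fever_present, high_risk, hydration_advised, isolate, order_xray, rapid_test_pos, start_antiviral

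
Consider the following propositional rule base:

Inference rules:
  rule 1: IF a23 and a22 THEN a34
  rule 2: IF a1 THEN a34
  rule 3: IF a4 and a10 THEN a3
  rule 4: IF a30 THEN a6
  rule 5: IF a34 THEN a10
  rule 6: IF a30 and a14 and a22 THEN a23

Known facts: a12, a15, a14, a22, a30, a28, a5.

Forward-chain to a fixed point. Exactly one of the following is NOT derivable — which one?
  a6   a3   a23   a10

Round 1: rule 4 [IF a30 THEN a6]; rule 6 [IF a30 and a14 and a22 THEN a23]. Adds a6, a23.
Round 2: rule 1 [IF a23 and a22 THEN a34]. Adds a34.
Round 3: rule 5 [IF a34 THEN a10]. Adds a10.
Derived: a23 (round 1), a10 (round 3), a6 (round 1). a3 never appears in any round.

a3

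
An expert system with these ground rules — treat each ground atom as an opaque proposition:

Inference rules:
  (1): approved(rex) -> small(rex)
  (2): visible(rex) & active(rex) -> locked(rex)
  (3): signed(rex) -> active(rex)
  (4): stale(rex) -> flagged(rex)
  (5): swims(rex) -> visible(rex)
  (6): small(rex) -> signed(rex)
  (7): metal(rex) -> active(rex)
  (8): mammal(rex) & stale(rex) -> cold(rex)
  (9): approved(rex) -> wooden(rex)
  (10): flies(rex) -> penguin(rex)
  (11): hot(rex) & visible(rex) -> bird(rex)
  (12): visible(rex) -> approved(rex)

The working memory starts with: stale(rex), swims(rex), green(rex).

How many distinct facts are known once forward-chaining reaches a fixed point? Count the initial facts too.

Round 1 fires (4), (5), giving flagged(rex), visible(rex).
Round 2 fires (12), giving approved(rex).
Round 3 fires (1), (9), giving small(rex), wooden(rex).
Round 4 fires (6), giving signed(rex).
Round 5 fires (3), giving active(rex).
Round 6 fires (2), giving locked(rex).
Closure: {active(rex), approved(rex), flagged(rex), green(rex), locked(rex), signed(rex), small(rex), stale(rex), swims(rex), visible(rex), wooden(rex)} — 11 facts.

11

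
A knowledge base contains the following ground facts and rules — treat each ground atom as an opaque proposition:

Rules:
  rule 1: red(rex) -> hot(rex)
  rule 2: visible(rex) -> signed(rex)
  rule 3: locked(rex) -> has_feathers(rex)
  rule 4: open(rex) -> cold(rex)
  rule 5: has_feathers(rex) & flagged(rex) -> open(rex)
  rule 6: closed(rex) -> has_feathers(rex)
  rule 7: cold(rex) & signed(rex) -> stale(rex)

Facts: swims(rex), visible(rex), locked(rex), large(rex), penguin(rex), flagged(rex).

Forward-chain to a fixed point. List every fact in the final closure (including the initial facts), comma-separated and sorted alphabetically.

cold(rex), flagged(rex), has_feathers(rex), large(rex), locked(rex), open(rex), penguin(rex), signed(rex), stale(rex), swims(rex), visible(rex)

[1] rule 2 [visible(rex) -> signed(rex)]; rule 3 [locked(rex) -> has_feathers(rex)]. ⇒ new: signed(rex), has_feathers(rex).
[2] rule 5 [has_feathers(rex) & flagged(rex) -> open(rex)]. ⇒ new: open(rex).
[3] rule 4 [open(rex) -> cold(rex)]. ⇒ new: cold(rex).
[4] rule 7 [cold(rex) & signed(rex) -> stale(rex)]. ⇒ new: stale(rex).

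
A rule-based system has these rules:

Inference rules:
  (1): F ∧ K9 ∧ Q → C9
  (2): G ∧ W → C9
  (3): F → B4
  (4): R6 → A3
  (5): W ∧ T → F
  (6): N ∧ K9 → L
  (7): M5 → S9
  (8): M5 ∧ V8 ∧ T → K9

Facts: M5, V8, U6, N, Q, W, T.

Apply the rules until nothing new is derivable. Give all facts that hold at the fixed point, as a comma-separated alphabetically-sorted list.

Round 1 — (5), (7), (8), derive F, S9, K9.
Round 2 — (1), (3), (6), derive C9, B4, L.

B4, C9, F, K9, L, M5, N, Q, S9, T, U6, V8, W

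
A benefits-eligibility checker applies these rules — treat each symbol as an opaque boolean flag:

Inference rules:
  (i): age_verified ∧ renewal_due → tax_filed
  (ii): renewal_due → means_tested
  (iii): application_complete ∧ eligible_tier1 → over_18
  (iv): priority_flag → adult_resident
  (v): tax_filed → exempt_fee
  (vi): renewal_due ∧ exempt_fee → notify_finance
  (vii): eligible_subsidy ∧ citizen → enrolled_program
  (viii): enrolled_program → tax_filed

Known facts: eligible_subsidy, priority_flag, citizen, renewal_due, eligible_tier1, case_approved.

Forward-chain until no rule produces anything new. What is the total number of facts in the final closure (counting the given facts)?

Round 1: (ii) [renewal_due → means_tested]; (iv) [priority_flag → adult_resident]; (vii) [eligible_subsidy ∧ citizen → enrolled_program]. Adds means_tested, adult_resident, enrolled_program.
Round 2: (viii) [enrolled_program → tax_filed]. Adds tax_filed.
Round 3: (v) [tax_filed → exempt_fee]. Adds exempt_fee.
Round 4: (vi) [renewal_due ∧ exempt_fee → notify_finance]. Adds notify_finance.
Closure: {adult_resident, case_approved, citizen, eligible_subsidy, eligible_tier1, enrolled_program, exempt_fee, means_tested, notify_finance, priority_flag, renewal_due, tax_filed} — 12 facts.

12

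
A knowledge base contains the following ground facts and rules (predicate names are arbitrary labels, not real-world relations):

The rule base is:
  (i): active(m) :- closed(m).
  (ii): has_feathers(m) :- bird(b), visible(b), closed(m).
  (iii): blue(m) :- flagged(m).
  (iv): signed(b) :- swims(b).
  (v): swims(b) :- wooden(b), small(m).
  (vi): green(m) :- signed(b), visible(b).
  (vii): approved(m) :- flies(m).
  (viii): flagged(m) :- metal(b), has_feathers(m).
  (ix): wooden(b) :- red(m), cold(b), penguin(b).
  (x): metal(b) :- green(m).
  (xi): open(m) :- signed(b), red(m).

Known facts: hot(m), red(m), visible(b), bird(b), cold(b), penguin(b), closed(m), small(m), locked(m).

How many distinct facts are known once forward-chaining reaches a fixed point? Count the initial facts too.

Round 1 — (i), (ii), (ix), derive active(m), has_feathers(m), wooden(b).
Round 2 — (v), derive swims(b).
Round 3 — (iv), derive signed(b).
Round 4 — (vi), (xi), derive green(m), open(m).
Round 5 — (x), derive metal(b).
Round 6 — (viii), derive flagged(m).
Round 7 — (iii), derive blue(m).
Closure: {active(m), bird(b), blue(m), closed(m), cold(b), flagged(m), green(m), has_feathers(m), hot(m), locked(m), metal(b), open(m), penguin(b), red(m), signed(b), small(m), swims(b), visible(b), wooden(b)} — 19 facts.

19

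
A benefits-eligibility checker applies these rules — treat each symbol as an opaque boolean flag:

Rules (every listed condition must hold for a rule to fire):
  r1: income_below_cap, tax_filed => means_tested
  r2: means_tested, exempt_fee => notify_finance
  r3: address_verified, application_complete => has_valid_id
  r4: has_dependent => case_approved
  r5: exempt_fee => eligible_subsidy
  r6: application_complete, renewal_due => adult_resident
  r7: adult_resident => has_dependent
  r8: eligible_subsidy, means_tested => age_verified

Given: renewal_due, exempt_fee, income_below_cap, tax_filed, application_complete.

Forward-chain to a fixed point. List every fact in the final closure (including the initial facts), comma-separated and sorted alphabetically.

Round 1 fires r1, r5, r6, giving means_tested, eligible_subsidy, adult_resident.
Round 2 fires r2, r7, r8, giving notify_finance, has_dependent, age_verified.
Round 3 fires r4, giving case_approved.

adult_resident, age_verified, application_complete, case_approved, eligible_subsidy, exempt_fee, has_dependent, income_below_cap, means_tested, notify_finance, renewal_due, tax_filed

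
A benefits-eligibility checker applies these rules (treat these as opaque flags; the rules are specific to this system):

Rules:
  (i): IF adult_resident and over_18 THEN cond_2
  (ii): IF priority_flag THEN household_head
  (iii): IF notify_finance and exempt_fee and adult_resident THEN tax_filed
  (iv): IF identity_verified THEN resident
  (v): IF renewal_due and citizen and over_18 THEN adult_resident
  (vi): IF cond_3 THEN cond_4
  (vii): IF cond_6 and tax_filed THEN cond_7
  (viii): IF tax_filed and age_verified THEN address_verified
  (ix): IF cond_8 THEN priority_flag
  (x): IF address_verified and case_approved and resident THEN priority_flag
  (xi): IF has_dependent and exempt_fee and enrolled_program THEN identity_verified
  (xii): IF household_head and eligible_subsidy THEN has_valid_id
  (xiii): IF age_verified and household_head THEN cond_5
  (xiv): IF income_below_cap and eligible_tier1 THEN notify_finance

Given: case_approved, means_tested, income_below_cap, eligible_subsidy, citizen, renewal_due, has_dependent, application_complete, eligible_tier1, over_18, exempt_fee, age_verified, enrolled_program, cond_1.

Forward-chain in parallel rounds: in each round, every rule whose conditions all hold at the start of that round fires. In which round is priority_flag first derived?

Round 1 — (v), (xi), (xiv), derive adult_resident, identity_verified, notify_finance.
Round 2 — (i), (iii), (iv), derive cond_2, tax_filed, resident.
Round 3 — (viii), derive address_verified.
Round 4 — (x), derive priority_flag.
priority_flag first appears in round 4.

4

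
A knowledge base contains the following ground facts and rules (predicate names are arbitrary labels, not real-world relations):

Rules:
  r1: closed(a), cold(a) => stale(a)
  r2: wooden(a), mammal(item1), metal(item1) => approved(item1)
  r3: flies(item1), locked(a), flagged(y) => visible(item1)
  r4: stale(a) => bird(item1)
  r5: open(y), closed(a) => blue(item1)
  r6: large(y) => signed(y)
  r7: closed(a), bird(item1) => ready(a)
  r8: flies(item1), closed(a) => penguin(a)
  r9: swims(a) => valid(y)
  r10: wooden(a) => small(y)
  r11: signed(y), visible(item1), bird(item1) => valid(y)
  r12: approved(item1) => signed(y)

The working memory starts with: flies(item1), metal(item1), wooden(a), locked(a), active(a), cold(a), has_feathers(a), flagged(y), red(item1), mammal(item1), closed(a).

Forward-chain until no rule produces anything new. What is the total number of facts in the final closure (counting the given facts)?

20

Round 1: r1 [closed(a), cold(a) => stale(a)]; r2 [wooden(a), mammal(item1), metal(item1) => approved(item1)]; r3 [flies(item1), locked(a), flagged(y) => visible(item1)]; r8 [flies(item1), closed(a) => penguin(a)]; r10 [wooden(a) => small(y)]. Adds stale(a), approved(item1), visible(item1), penguin(a), small(y).
Round 2: r4 [stale(a) => bird(item1)]; r12 [approved(item1) => signed(y)]. Adds bird(item1), signed(y).
Round 3: r7 [closed(a), bird(item1) => ready(a)]; r11 [signed(y), visible(item1), bird(item1) => valid(y)]. Adds ready(a), valid(y).
Closure: {active(a), approved(item1), bird(item1), closed(a), cold(a), flagged(y), flies(item1), has_feathers(a), locked(a), mammal(item1), metal(item1), penguin(a), ready(a), red(item1), signed(y), small(y), stale(a), valid(y), visible(item1), wooden(a)} — 20 facts.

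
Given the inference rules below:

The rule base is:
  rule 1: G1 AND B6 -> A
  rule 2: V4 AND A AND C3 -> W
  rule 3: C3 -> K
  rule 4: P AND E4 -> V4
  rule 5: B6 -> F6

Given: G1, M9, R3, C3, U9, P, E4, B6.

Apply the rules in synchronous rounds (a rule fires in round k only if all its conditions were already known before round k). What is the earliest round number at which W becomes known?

Round 1: rule 1 [G1 AND B6 -> A]; rule 3 [C3 -> K]; rule 4 [P AND E4 -> V4]; rule 5 [B6 -> F6]. Adds A, K, V4, F6.
Round 2: rule 2 [V4 AND A AND C3 -> W]. Adds W.
W first appears in round 2.

2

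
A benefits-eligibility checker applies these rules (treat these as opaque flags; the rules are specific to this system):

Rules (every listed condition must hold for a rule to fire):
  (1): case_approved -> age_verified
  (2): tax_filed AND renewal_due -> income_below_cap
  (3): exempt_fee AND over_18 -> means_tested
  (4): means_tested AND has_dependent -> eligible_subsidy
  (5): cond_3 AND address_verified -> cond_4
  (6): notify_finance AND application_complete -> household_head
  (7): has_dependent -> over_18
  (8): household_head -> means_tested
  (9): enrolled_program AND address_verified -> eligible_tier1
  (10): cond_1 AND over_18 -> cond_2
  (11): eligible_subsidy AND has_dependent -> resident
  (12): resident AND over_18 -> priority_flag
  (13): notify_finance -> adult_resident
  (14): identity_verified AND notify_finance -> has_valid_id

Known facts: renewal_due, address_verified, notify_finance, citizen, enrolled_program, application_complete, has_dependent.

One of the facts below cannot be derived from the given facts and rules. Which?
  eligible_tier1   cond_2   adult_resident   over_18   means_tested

cond_2

Round 1: (6) [notify_finance AND application_complete -> household_head]; (7) [has_dependent -> over_18]; (9) [enrolled_program AND address_verified -> eligible_tier1]; (13) [notify_finance -> adult_resident]. Adds household_head, over_18, eligible_tier1, adult_resident.
Round 2: (8) [household_head -> means_tested]. Adds means_tested.
Round 3: (4) [means_tested AND has_dependent -> eligible_subsidy]. Adds eligible_subsidy.
Round 4: (11) [eligible_subsidy AND has_dependent -> resident]. Adds resident.
Round 5: (12) [resident AND over_18 -> priority_flag]. Adds priority_flag.
Derived: over_18 (round 1), adult_resident (round 1), means_tested (round 2), eligible_tier1 (round 1). cond_2 never appears in any round.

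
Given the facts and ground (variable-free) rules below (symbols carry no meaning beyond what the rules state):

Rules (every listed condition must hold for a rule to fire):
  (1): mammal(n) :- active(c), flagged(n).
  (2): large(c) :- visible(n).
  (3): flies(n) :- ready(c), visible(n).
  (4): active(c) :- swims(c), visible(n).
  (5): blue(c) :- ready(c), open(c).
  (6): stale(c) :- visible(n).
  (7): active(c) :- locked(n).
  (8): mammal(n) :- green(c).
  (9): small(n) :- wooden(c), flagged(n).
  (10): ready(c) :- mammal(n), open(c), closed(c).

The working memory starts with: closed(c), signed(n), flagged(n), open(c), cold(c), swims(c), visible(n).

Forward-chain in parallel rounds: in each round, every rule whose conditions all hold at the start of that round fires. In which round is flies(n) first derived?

4

Round 1: (2) [large(c) :- visible(n).]; (4) [active(c) :- swims(c), visible(n).]; (6) [stale(c) :- visible(n).]. Adds large(c), active(c), stale(c).
Round 2: (1) [mammal(n) :- active(c), flagged(n).]. Adds mammal(n).
Round 3: (10) [ready(c) :- mammal(n), open(c), closed(c).]. Adds ready(c).
Round 4: (3) [flies(n) :- ready(c), visible(n).]; (5) [blue(c) :- ready(c), open(c).]. Adds flies(n), blue(c).
flies(n) first appears in round 4.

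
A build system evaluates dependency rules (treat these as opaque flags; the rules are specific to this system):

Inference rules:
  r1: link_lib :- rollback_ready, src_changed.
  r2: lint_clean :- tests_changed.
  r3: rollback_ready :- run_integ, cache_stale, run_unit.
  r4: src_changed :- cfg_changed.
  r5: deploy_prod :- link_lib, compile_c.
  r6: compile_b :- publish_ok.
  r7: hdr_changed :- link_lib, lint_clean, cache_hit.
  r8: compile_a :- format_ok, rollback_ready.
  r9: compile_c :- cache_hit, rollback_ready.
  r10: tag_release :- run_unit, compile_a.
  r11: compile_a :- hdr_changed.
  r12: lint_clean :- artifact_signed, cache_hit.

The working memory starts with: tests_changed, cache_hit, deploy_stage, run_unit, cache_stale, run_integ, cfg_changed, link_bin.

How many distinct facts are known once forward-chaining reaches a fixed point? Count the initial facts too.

Round 1 fires r2, r3, r4, giving lint_clean, rollback_ready, src_changed.
Round 2 fires r1, r9, giving link_lib, compile_c.
Round 3 fires r5, r7, giving deploy_prod, hdr_changed.
Round 4 fires r11, giving compile_a.
Round 5 fires r10, giving tag_release.
Closure: {cache_hit, cache_stale, cfg_changed, compile_a, compile_c, deploy_prod, deploy_stage, hdr_changed, link_bin, link_lib, lint_clean, rollback_ready, run_integ, run_unit, src_changed, tag_release, tests_changed} — 17 facts.

17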